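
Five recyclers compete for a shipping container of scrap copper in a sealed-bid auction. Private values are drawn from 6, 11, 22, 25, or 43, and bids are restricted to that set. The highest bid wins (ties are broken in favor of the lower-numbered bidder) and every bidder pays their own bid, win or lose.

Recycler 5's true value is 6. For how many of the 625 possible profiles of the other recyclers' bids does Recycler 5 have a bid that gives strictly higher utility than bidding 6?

Others bid (6, 6, 6, 6): truth gives -6; bid 11 gives -5 > -6. Violating.
Others bid (6, 6, 6, 11): truth gives -6; no alternative beats it.
Others bid (6, 6, 6, 22): truth gives -6; no alternative beats it.
(Checking all 625 profiles: 1 has a profitable deviation, 624 do not.)

1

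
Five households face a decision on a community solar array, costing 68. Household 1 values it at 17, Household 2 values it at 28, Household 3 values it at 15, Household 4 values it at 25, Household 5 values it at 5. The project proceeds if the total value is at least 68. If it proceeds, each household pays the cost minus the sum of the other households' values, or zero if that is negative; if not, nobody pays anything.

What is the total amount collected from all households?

Total value 90 ≥ cost 68, so it is built.
Household 1: others sum to 73; max(0, 68 - 73) = 0.
Household 2: others sum to 62; max(0, 68 - 62) = 6.
Household 3: others sum to 75; max(0, 68 - 75) = 0.
Household 4: others sum to 65; max(0, 68 - 65) = 3.
Household 5: others sum to 85; max(0, 68 - 85) = 0.
Total collected = 0 + 6 + 0 + 3 + 0 = 9.

9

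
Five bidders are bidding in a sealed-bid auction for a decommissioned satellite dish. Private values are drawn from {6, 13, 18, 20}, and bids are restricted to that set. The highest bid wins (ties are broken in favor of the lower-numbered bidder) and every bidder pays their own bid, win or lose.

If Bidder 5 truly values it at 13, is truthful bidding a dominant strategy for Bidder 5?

Consider the case where Bidder 1 bids 6, Bidder 2 bids 6, Bidder 3 bids 6 and Bidder 4 bids 13.
Truthful bid 13: loses but pays 13, utility -13.
Bid 6 instead: loses but pays 6, utility -6.
Since -6 > -13, bidding 6 is strictly better here, so truthful bidding is not dominant.

No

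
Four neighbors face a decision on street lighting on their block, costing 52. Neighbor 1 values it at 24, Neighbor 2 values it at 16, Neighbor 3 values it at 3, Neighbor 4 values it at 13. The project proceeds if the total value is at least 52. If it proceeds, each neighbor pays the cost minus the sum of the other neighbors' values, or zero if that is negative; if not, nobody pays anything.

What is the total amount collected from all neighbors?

Total value 56 ≥ cost 52, so it is built.
Neighbor 1: others sum to 32; max(0, 52 - 32) = 20.
Neighbor 2: others sum to 40; max(0, 52 - 40) = 12.
Neighbor 3: others sum to 53; max(0, 52 - 53) = 0.
Neighbor 4: others sum to 43; max(0, 52 - 43) = 9.
Total collected = 20 + 12 + 0 + 9 = 41.

41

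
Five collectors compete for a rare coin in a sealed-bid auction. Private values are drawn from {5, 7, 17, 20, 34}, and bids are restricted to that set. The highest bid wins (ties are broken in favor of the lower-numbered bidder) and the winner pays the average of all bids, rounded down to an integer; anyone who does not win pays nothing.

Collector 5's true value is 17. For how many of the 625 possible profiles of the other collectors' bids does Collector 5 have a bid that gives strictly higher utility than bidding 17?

139

Others bid (5, 5, 5, 5): truth gives 10; bid 7 gives 12 > 10. Violating.
Others bid (5, 5, 5, 17): truth gives 0; bid 20 gives 7 > 0. Violating.
Others bid (5, 5, 5, 20): truth gives 0; bid 34 gives 4 > 0. Violating.
Others bid (5, 5, 7, 17): truth gives 0; bid 20 gives 7 > 0. Violating.
Others bid (5, 5, 5, 7): truth gives 10; no alternative beats it.
Others bid (5, 5, 5, 34): truth gives 0; no alternative beats it.
(Checking all 625 profiles: 139 have a profitable deviation, 486 do not.)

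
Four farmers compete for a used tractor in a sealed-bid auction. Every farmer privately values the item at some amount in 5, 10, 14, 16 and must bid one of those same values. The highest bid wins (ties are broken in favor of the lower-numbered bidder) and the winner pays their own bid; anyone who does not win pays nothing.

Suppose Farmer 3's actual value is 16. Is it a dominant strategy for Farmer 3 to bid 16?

Consider the case where Farmer 1 bids 5, Farmer 2 bids 5 and Farmer 4 bids 5.
Truthful bid 16: wins, pays 16, utility 16 - 16 = 0.
Bid 10 instead: wins, pays 10, utility 16 - 10 = 6.
Since 6 > 0, bidding 10 is strictly better here, so truthful bidding is not dominant.

No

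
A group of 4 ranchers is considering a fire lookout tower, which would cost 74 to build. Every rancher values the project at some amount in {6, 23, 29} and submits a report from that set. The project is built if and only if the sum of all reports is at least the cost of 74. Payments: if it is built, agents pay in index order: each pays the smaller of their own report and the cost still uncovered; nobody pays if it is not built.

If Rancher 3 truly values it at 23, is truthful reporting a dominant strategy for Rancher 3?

Consider the case where Rancher 1 reports 23, Rancher 2 reports 23 and Rancher 4 reports 23.
Truthful report 23: project built, pays 23, utility 23 - 23 = 0.
Report 6 instead: project built, pays 6, utility 23 - 6 = 17.
Since 17 > 0, reporting 6 is strictly better here, so truthful reporting is not dominant.

No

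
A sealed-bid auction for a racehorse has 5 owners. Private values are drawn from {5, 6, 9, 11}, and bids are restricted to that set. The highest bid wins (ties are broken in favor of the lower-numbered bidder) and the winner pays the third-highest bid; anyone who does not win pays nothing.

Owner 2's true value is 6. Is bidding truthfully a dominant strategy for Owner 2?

No

Consider the case where Owner 1 bids 5, Owner 3 bids 5, Owner 4 bids 5 and Owner 5 bids 9.
Truthful bid 6: loses, pays 0, utility 0.
Bid 9 instead: wins, pays 5, utility 6 - 5 = 1.
Since 1 > 0, bidding 9 is strictly better here, so truthful bidding is not dominant.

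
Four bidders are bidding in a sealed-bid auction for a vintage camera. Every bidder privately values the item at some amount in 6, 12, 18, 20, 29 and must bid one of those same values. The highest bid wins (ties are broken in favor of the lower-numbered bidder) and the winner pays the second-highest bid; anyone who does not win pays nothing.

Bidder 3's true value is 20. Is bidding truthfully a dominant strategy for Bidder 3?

Check each profile of the others' bids and compare truth against every alternative bid.
Others bid (6, 6, 6): truth gives 14, best alternative gives 14.
Others bid (6, 6, 12): truth gives 8, best alternative gives 8.
Others bid (6, 12, 6): truth gives 8, best alternative gives 8.
Others bid (6, 12, 12): truth gives 8, best alternative gives 8.
Others bid (12, 6, 6): truth gives 8, best alternative gives 8.
Others bid (12, 6, 12): truth gives 8, best alternative gives 8.
(Remaining 119 profiles checked similarly; truth is weakly best in each.)
In every case the truthful bid is at least as good as any alternative, so it is a dominant strategy.

Yes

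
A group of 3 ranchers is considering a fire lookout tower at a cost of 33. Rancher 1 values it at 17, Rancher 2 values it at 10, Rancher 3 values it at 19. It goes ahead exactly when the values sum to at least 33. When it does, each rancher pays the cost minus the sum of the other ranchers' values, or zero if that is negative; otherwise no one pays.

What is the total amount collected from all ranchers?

Total value 46 ≥ cost 33, so it is built.
Rancher 1: others sum to 29; max(0, 33 - 29) = 4.
Rancher 2: others sum to 36; max(0, 33 - 36) = 0.
Rancher 3: others sum to 27; max(0, 33 - 27) = 6.
Total collected = 4 + 0 + 6 = 10.

10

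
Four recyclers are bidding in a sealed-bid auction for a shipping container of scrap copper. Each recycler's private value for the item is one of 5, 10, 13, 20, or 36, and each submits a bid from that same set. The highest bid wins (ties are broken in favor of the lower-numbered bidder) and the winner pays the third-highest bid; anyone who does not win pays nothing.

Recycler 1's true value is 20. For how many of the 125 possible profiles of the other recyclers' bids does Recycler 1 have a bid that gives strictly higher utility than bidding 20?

27

Others bid (5, 5, 36): truth gives 0; bid 36 gives 15 > 0. Violating.
Others bid (5, 10, 36): truth gives 0; bid 36 gives 10 > 0. Violating.
Others bid (5, 13, 36): truth gives 0; bid 36 gives 7 > 0. Violating.
Others bid (5, 36, 5): truth gives 0; bid 36 gives 15 > 0. Violating.
Others bid (5, 5, 5): truth gives 15; no alternative beats it.
Others bid (5, 5, 10): truth gives 15; no alternative beats it.
(Checking all 125 profiles: 27 have a profitable deviation, 98 do not.)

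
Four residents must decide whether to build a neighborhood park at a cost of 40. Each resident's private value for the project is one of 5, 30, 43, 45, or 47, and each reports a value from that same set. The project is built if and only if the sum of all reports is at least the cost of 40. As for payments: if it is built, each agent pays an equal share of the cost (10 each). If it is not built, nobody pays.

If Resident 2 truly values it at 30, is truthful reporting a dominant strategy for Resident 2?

Yes

Check each profile of the others' reports and compare truth against every alternative report.
Others report (5, 5, 5): truth gives 20, best alternative gives 20.
Others report (5, 5, 30): truth gives 20, best alternative gives 20.
Others report (5, 5, 43): truth gives 20, best alternative gives 20.
Others report (5, 5, 45): truth gives 20, best alternative gives 20.
Others report (5, 5, 47): truth gives 20, best alternative gives 20.
Others report (5, 30, 5): truth gives 20, best alternative gives 20.
(Remaining 119 profiles checked similarly; truth is weakly best in each.)
In every case the truthful report is at least as good as any alternative, so it is a dominant strategy.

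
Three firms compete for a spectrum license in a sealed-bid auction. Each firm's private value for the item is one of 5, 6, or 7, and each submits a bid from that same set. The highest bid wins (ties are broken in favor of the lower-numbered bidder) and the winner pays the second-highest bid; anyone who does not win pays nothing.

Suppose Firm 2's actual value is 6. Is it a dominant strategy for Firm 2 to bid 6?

Yes

Check each profile of the others' bids and compare truth against every alternative bid.
Others bid (5, 5): truth gives 1, best alternative gives 1.
Others bid (5, 6): truth gives 0, best alternative gives 0.
Others bid (5, 7): truth gives 0, best alternative gives 0.
Others bid (6, 5): truth gives 0, best alternative gives 0.
Others bid (6, 6): truth gives 0, best alternative gives 0.
Others bid (6, 7): truth gives 0, best alternative gives 0.
(Remaining 3 profiles checked similarly; truth is weakly best in each.)
In every case the truthful bid is at least as good as any alternative, so it is a dominant strategy.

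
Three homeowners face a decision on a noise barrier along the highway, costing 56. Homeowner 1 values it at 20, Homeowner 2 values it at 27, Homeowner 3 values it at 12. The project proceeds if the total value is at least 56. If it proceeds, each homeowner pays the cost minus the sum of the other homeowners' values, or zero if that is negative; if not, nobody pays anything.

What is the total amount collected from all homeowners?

50

Total value 59 ≥ cost 56, so it is built.
Homeowner 1: others sum to 39; max(0, 56 - 39) = 17.
Homeowner 2: others sum to 32; max(0, 56 - 32) = 24.
Homeowner 3: others sum to 47; max(0, 56 - 47) = 9.
Total collected = 17 + 24 + 9 = 50.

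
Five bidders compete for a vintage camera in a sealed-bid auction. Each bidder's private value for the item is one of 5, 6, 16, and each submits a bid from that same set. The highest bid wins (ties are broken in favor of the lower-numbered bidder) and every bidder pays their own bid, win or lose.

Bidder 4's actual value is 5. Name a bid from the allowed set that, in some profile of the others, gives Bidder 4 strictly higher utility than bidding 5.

Suppose Bidder 1 bids 5, Bidder 2 bids 5, Bidder 3 bids 5 and Bidder 5 bids 5.
Bid 5: loses but pays 5, utility -5.
Bid 6: wins, pays 6, utility 5 - 6 = -1.
So bidding 6 beats truth here (-1 > -5).

6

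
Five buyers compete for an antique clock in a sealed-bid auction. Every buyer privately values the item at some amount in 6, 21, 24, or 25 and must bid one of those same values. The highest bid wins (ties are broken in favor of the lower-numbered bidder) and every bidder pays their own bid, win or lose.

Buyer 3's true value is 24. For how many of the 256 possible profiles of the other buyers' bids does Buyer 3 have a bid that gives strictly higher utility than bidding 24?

Others bid (6, 6, 6, 6): truth gives 0; bid 21 gives 3 > 0. Violating.
Others bid (6, 6, 6, 21): truth gives 0; bid 21 gives 3 > 0. Violating.
Others bid (6, 6, 6, 25): truth gives -24; bid 25 gives -1 > -24. Violating.
Others bid (6, 6, 21, 6): truth gives 0; bid 21 gives 3 > 0. Violating.
Others bid (6, 6, 6, 24): truth gives 0; no alternative beats it.
Others bid (6, 6, 21, 24): truth gives 0; no alternative beats it.
(Checking all 256 profiles: 224 have a profitable deviation, 32 do not.)

224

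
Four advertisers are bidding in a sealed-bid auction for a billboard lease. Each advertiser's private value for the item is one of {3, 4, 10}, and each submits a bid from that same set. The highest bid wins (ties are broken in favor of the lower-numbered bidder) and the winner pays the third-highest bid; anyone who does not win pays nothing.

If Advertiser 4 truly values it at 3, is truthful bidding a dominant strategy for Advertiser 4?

Check each profile of the others' bids and compare truth against every alternative bid.
Others bid (3, 3, 3): truth gives 0, best alternative gives 0.
Others bid (3, 3, 4): truth gives 0, best alternative gives 0.
Others bid (3, 3, 10): truth gives 0, best alternative gives 0.
Others bid (3, 4, 3): truth gives 0, best alternative gives 0.
Others bid (3, 4, 4): truth gives 0, best alternative gives 0.
Others bid (3, 4, 10): truth gives 0, best alternative gives 0.
(Remaining 21 profiles checked similarly; truth is weakly best in each.)
In every case the truthful bid is at least as good as any alternative, so it is a dominant strategy.

Yes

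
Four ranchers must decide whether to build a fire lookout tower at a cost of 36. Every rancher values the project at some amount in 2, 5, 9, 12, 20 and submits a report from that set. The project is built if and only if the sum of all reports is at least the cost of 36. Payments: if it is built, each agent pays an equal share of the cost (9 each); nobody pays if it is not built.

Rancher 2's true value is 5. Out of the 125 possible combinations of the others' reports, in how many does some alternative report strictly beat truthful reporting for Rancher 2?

Others report (2, 9, 20): truth gives -4; report 2 gives 0 > -4. Violating.
Others report (2, 20, 9): truth gives -4; report 2 gives 0 > -4. Violating.
Others report (9, 2, 20): truth gives -4; report 2 gives 0 > -4. Violating.
Others report (9, 12, 12): truth gives -4; report 2 gives 0 > -4. Violating.
Others report (2, 2, 2): truth gives 0; no alternative beats it.
Others report (2, 2, 5): truth gives 0; no alternative beats it.
(Checking all 125 profiles: 9 have a profitable deviation, 116 do not.)

9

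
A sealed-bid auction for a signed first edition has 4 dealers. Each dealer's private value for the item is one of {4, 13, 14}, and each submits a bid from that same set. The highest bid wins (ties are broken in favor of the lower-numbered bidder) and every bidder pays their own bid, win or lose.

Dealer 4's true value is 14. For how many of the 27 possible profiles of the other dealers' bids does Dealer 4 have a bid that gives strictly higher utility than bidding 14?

Others bid (4, 4, 4): truth gives 0; bid 13 gives 1 > 0. Violating.
Others bid (4, 4, 14): truth gives -14; bid 4 gives -4 > -14. Violating.
Others bid (4, 13, 14): truth gives -14; bid 4 gives -4 > -14. Violating.
Others bid (4, 14, 4): truth gives -14; bid 4 gives -4 > -14. Violating.
Others bid (4, 4, 13): truth gives 0; no alternative beats it.
Others bid (4, 13, 4): truth gives 0; no alternative beats it.
(Checking all 27 profiles: 20 have a profitable deviation, 7 do not.)

20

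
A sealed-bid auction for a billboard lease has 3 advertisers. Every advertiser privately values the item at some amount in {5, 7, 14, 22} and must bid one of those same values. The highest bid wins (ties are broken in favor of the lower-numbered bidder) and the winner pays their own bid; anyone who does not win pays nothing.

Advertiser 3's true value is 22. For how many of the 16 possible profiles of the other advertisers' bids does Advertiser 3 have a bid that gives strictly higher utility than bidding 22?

4

Others bid (5, 5): truth gives 0; bid 7 gives 15 > 0. Violating.
Others bid (5, 7): truth gives 0; bid 14 gives 8 > 0. Violating.
Others bid (7, 5): truth gives 0; bid 14 gives 8 > 0. Violating.
Others bid (7, 7): truth gives 0; bid 14 gives 8 > 0. Violating.
Others bid (5, 14): truth gives 0; no alternative beats it.
Others bid (5, 22): truth gives 0; no alternative beats it.
(Checking all 16 profiles: 4 have a profitable deviation, 12 do not.)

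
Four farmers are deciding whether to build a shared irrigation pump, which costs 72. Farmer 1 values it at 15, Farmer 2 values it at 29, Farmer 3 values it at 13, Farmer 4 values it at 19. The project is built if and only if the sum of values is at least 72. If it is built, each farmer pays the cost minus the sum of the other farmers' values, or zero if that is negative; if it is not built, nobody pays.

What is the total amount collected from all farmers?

Total value 76 ≥ cost 72, so it is built.
Farmer 1: others sum to 61; max(0, 72 - 61) = 11.
Farmer 2: others sum to 47; max(0, 72 - 47) = 25.
Farmer 3: others sum to 63; max(0, 72 - 63) = 9.
Farmer 4: others sum to 57; max(0, 72 - 57) = 15.
Total collected = 11 + 25 + 9 + 15 = 60.

60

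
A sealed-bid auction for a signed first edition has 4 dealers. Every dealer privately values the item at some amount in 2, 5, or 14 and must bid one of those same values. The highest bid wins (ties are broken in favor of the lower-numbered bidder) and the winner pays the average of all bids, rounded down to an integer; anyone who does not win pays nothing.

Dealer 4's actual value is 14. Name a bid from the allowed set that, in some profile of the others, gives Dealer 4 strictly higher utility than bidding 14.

5

Suppose Dealer 1 bids 2, Dealer 2 bids 2 and Dealer 3 bids 2.
Bid 14: wins, pays 5, utility 14 - 5 = 9.
Bid 5: wins, pays 2, utility 14 - 2 = 12.
So bidding 5 beats truth here (12 > 9).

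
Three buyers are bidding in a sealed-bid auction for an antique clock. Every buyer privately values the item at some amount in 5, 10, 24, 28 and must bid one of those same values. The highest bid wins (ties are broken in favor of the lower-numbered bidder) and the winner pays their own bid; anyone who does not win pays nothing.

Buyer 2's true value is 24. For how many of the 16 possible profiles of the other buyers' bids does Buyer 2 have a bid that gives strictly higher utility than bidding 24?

Others bid (5, 5): truth gives 0; bid 10 gives 14 > 0. Violating.
Others bid (5, 10): truth gives 0; bid 10 gives 14 > 0. Violating.
Others bid (5, 24): truth gives 0; no alternative beats it.
Others bid (5, 28): truth gives 0; no alternative beats it.
(Checking all 16 profiles: 2 have a profitable deviation, 14 do not.)

2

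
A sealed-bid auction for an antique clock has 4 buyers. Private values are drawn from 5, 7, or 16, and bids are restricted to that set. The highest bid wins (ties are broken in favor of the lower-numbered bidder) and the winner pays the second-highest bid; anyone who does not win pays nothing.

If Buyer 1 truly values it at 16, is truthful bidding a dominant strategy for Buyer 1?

Yes

Check each profile of the others' bids and compare truth against every alternative bid.
Others bid (5, 5, 5): truth gives 11, best alternative gives 11.
Others bid (5, 5, 7): truth gives 9, best alternative gives 9.
Others bid (5, 7, 5): truth gives 9, best alternative gives 9.
Others bid (5, 7, 7): truth gives 9, best alternative gives 9.
Others bid (7, 5, 5): truth gives 9, best alternative gives 9.
Others bid (7, 5, 7): truth gives 9, best alternative gives 9.
(Remaining 21 profiles checked similarly; truth is weakly best in each.)
In every case the truthful bid is at least as good as any alternative, so it is a dominant strategy.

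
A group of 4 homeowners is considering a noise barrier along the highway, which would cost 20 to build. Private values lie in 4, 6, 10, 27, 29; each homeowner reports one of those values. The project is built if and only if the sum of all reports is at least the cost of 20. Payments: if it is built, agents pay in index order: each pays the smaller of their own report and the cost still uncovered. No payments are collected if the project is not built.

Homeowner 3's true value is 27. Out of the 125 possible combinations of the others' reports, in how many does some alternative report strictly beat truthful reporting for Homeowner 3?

30

Others report (4, 4, 4): truth gives 15; report 10 gives 17 > 15. Violating.
Others report (4, 4, 6): truth gives 15; report 6 gives 21 > 15. Violating.
Others report (4, 4, 10): truth gives 15; report 4 gives 23 > 15. Violating.
Others report (4, 4, 27): truth gives 15; report 4 gives 23 > 15. Violating.
Others report (4, 27, 4): truth gives 27; no alternative beats it.
Others report (4, 27, 6): truth gives 27; no alternative beats it.
(Checking all 125 profiles: 30 have a profitable deviation, 95 do not.)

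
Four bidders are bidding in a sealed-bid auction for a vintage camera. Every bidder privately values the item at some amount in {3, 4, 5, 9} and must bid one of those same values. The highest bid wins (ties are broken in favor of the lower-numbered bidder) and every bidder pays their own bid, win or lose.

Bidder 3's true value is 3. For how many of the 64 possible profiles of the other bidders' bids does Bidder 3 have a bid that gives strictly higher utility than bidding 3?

12

Others bid (3, 3, 3): truth gives -3; bid 4 gives -1 > -3. Violating.
Others bid (3, 3, 4): truth gives -3; bid 4 gives -1 > -3. Violating.
Others bid (3, 3, 5): truth gives -3; bid 5 gives -2 > -3. Violating.
Others bid (3, 4, 3): truth gives -3; bid 5 gives -2 > -3. Violating.
Others bid (3, 3, 9): truth gives -3; no alternative beats it.
Others bid (3, 4, 9): truth gives -3; no alternative beats it.
(Checking all 64 profiles: 12 have a profitable deviation, 52 do not.)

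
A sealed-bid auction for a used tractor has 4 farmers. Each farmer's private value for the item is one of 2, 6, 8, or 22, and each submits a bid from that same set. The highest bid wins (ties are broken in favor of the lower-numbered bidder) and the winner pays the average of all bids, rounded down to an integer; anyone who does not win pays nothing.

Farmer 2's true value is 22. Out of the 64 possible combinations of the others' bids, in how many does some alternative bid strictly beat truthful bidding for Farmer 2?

18

Others bid (2, 2, 2): truth gives 15; bid 6 gives 19 > 15. Violating.
Others bid (2, 2, 6): truth gives 14; bid 6 gives 18 > 14. Violating.
Others bid (2, 2, 8): truth gives 14; bid 8 gives 17 > 14. Violating.
Others bid (2, 6, 2): truth gives 14; bid 6 gives 18 > 14. Violating.
Others bid (2, 2, 22): truth gives 10; no alternative beats it.
Others bid (2, 6, 22): truth gives 9; no alternative beats it.
(Checking all 64 profiles: 18 have a profitable deviation, 46 do not.)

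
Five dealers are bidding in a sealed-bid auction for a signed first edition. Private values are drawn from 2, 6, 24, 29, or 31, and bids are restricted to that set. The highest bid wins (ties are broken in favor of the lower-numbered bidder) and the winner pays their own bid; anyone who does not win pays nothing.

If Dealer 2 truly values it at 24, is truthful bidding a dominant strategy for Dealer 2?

Consider the case where Dealer 1 bids 2, Dealer 3 bids 2, Dealer 4 bids 2 and Dealer 5 bids 2.
Truthful bid 24: wins, pays 24, utility 24 - 24 = 0.
Bid 6 instead: wins, pays 6, utility 24 - 6 = 18.
Since 18 > 0, bidding 6 is strictly better here, so truthful bidding is not dominant.

No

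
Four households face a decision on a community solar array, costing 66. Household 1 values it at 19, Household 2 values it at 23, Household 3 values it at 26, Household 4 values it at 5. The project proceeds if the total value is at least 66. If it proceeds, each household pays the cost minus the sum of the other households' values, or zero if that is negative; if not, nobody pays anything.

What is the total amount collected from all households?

Total value 73 ≥ cost 66, so it is built.
Household 1: others sum to 54; max(0, 66 - 54) = 12.
Household 2: others sum to 50; max(0, 66 - 50) = 16.
Household 3: others sum to 47; max(0, 66 - 47) = 19.
Household 4: others sum to 68; max(0, 66 - 68) = 0.
Total collected = 12 + 16 + 19 + 0 = 47.

47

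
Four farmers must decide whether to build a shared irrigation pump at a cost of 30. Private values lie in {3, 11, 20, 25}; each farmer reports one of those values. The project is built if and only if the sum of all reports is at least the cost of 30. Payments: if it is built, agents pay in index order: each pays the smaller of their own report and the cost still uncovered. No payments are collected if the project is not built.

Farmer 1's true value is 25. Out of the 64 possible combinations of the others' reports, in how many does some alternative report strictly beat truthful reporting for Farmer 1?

63

Others report (3, 3, 11): truth gives 0; report 20 gives 5 > 0. Violating.
Others report (3, 3, 20): truth gives 0; report 11 gives 14 > 0. Violating.
Others report (3, 3, 25): truth gives 0; report 3 gives 22 > 0. Violating.
Others report (3, 11, 3): truth gives 0; report 20 gives 5 > 0. Violating.
Others report (3, 3, 3): truth gives 0; no alternative beats it.
(Checking all 64 profiles: 63 have a profitable deviation, 1 does not.)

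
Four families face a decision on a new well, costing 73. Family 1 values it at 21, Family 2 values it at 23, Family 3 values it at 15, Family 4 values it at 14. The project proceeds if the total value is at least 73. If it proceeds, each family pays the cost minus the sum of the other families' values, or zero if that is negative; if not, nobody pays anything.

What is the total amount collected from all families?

Total value 73 ≥ cost 73, so it is built.
Family 1: others sum to 52; max(0, 73 - 52) = 21.
Family 2: others sum to 50; max(0, 73 - 50) = 23.
Family 3: others sum to 58; max(0, 73 - 58) = 15.
Family 4: others sum to 59; max(0, 73 - 59) = 14.
Total collected = 21 + 23 + 15 + 14 = 73.

73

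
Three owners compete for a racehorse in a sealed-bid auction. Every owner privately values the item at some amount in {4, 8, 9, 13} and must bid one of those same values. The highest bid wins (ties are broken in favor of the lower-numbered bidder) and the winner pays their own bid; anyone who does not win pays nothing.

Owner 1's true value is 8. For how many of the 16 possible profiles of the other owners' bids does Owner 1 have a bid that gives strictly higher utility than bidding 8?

1

Others bid (4, 4): truth gives 0; bid 4 gives 4 > 0. Violating.
Others bid (4, 8): truth gives 0; no alternative beats it.
Others bid (4, 9): truth gives 0; no alternative beats it.
(Checking all 16 profiles: 1 has a profitable deviation, 15 do not.)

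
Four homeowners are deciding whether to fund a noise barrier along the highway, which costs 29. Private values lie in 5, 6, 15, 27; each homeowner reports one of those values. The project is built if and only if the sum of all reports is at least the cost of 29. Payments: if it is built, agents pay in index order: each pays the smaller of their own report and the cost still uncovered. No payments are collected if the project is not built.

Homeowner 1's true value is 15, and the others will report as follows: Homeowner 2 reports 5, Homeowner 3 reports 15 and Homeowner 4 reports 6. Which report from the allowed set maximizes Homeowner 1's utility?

5

Report 5: project built, pays 5, utility 15 - 5 = 10.
Report 6: project built, pays 6, utility 15 - 6 = 9.
Report 15: project built, pays 15, utility 15 - 15 = 0.
Report 27: project built, pays 27, utility 15 - 27 = -12.
The best choice is 5 with utility 10.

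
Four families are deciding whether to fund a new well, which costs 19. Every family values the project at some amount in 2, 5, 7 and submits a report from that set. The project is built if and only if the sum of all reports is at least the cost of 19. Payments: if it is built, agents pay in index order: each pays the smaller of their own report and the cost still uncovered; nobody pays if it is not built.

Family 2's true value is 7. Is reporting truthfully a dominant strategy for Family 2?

Consider the case where Family 1 reports 2, Family 3 reports 5 and Family 4 reports 7.
Truthful report 7: project built, pays 7, utility 7 - 7 = 0.
Report 5 instead: project built, pays 5, utility 7 - 5 = 2.
Since 2 > 0, reporting 5 is strictly better here, so truthful reporting is not dominant.

No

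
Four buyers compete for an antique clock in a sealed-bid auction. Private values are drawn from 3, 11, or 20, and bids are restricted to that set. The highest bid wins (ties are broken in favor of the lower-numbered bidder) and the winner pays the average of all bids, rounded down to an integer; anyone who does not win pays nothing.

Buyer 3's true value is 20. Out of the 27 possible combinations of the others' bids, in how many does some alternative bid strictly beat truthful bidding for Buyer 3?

2

Others bid (3, 3, 3): truth gives 13; bid 11 gives 15 > 13. Violating.
Others bid (3, 3, 11): truth gives 11; bid 11 gives 13 > 11. Violating.
Others bid (3, 3, 20): truth gives 9; no alternative beats it.
Others bid (3, 11, 3): truth gives 11; no alternative beats it.
(Checking all 27 profiles: 2 have a profitable deviation, 25 do not.)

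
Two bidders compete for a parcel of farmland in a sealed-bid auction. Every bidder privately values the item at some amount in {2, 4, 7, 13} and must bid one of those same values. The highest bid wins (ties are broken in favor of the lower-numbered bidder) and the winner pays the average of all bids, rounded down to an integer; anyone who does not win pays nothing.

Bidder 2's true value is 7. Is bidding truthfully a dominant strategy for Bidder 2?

Consider the case where Bidder 1 bids 2.
Truthful bid 7: wins, pays 4, utility 7 - 4 = 3.
Bid 4 instead: wins, pays 3, utility 7 - 3 = 4.
Since 4 > 3, bidding 4 is strictly better here, so truthful bidding is not dominant.

No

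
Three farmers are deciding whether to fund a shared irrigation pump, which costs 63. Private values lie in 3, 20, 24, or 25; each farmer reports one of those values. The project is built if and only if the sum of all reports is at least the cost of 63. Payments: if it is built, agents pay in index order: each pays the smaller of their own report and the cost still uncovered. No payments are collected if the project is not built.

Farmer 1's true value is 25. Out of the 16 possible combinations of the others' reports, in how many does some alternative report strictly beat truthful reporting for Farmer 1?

9

Others report (20, 20): truth gives 0; report 24 gives 1 > 0. Violating.
Others report (20, 24): truth gives 0; report 20 gives 5 > 0. Violating.
Others report (20, 25): truth gives 0; report 20 gives 5 > 0. Violating.
Others report (24, 20): truth gives 0; report 20 gives 5 > 0. Violating.
Others report (3, 3): truth gives 0; no alternative beats it.
Others report (3, 20): truth gives 0; no alternative beats it.
(Checking all 16 profiles: 9 have a profitable deviation, 7 do not.)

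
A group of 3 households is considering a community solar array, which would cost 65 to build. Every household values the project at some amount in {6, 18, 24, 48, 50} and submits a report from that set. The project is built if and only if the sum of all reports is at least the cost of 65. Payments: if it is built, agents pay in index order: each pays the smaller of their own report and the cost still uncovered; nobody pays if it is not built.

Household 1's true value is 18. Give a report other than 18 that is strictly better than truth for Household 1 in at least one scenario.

Suppose Household 2 reports 18 and Household 3 reports 48.
Report 18: project built, pays 18, utility 18 - 18 = 0.
Report 6: project built, pays 6, utility 18 - 6 = 12.
So reporting 6 beats truth here (12 > 0).

6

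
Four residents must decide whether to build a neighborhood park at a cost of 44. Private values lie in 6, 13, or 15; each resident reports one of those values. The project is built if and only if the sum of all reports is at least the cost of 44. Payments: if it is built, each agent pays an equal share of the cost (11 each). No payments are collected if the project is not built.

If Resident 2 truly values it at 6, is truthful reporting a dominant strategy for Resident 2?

Check each profile of the others' reports and compare truth against every alternative report.
Others report (6, 13, 13): truth gives 0, best alternative gives -5.
Others report (6, 13, 15): truth gives 0, best alternative gives -5.
Others report (6, 15, 13): truth gives 0, best alternative gives -5.
Others report (6, 15, 15): truth gives 0, best alternative gives -5.
Others report (13, 6, 13): truth gives 0, best alternative gives -5.
Others report (13, 6, 15): truth gives 0, best alternative gives -5.
(Remaining 21 profiles checked similarly; truth is weakly best in each.)
In every case the truthful report is at least as good as any alternative, so it is a dominant strategy.

Yes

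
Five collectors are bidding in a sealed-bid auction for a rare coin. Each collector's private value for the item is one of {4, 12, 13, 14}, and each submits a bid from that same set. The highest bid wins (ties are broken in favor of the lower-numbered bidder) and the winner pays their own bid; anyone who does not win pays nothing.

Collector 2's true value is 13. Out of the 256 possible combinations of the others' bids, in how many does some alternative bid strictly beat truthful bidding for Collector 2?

Others bid (4, 4, 4, 4): truth gives 0; bid 12 gives 1 > 0. Violating.
Others bid (4, 4, 4, 12): truth gives 0; bid 12 gives 1 > 0. Violating.
Others bid (4, 4, 12, 4): truth gives 0; bid 12 gives 1 > 0. Violating.
Others bid (4, 4, 12, 12): truth gives 0; bid 12 gives 1 > 0. Violating.
Others bid (4, 4, 4, 13): truth gives 0; no alternative beats it.
Others bid (4, 4, 4, 14): truth gives 0; no alternative beats it.
(Checking all 256 profiles: 8 have a profitable deviation, 248 do not.)

8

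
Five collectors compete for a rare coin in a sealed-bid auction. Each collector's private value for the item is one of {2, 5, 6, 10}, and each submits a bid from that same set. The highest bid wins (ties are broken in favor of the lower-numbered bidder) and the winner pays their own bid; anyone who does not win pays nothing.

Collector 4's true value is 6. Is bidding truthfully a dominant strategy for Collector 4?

Consider the case where Collector 1 bids 2, Collector 2 bids 2, Collector 3 bids 2 and Collector 5 bids 2.
Truthful bid 6: wins, pays 6, utility 6 - 6 = 0.
Bid 5 instead: wins, pays 5, utility 6 - 5 = 1.
Since 1 > 0, bidding 5 is strictly better here, so truthful bidding is not dominant.

No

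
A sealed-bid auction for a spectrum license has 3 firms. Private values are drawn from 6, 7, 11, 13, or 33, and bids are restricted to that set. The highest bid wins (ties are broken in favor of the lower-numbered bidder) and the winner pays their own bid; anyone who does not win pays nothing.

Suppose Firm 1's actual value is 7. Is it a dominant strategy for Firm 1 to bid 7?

Consider the case where Firm 2 bids 6 and Firm 3 bids 6.
Truthful bid 7: wins, pays 7, utility 7 - 7 = 0.
Bid 6 instead: wins, pays 6, utility 7 - 6 = 1.
Since 1 > 0, bidding 6 is strictly better here, so truthful bidding is not dominant.

No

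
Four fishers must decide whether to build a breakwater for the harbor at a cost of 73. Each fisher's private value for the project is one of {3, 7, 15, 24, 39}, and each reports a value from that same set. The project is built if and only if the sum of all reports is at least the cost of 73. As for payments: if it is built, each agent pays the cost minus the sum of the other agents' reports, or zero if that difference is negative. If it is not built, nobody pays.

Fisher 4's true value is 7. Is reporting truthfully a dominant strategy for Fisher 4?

Yes

Check each profile of the others' reports and compare truth against every alternative report.
Others report (3, 39, 39): truth gives 7, best alternative gives 7.
Others report (7, 39, 39): truth gives 7, best alternative gives 7.
Others report (15, 24, 39): truth gives 7, best alternative gives 7.
Others report (15, 39, 24): truth gives 7, best alternative gives 7.
Others report (15, 39, 39): truth gives 7, best alternative gives 7.
Others report (24, 15, 39): truth gives 7, best alternative gives 7.
(Remaining 119 profiles checked similarly; truth is weakly best in each.)
In every case the truthful report is at least as good as any alternative, so it is a dominant strategy.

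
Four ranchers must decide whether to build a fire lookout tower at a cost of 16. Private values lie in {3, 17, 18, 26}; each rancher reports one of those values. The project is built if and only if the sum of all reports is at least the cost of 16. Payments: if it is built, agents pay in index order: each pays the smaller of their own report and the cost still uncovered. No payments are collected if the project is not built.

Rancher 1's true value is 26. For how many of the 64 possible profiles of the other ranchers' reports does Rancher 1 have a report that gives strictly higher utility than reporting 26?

Others report (3, 3, 17): truth gives 10; report 3 gives 23 > 10. Violating.
Others report (3, 3, 18): truth gives 10; report 3 gives 23 > 10. Violating.
Others report (3, 3, 26): truth gives 10; report 3 gives 23 > 10. Violating.
Others report (3, 17, 3): truth gives 10; report 3 gives 23 > 10. Violating.
Others report (3, 3, 3): truth gives 10; no alternative beats it.
(Checking all 64 profiles: 63 have a profitable deviation, 1 does not.)

63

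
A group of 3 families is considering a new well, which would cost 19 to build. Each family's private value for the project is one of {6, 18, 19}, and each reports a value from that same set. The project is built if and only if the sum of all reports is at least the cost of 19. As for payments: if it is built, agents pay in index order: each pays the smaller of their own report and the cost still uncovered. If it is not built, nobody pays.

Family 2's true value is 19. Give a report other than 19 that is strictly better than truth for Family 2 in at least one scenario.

6

Suppose Family 1 reports 6 and Family 3 reports 18.
Report 19: project built, pays 13, utility 19 - 13 = 6.
Report 6: project built, pays 6, utility 19 - 6 = 13.
So reporting 6 beats truth here (13 > 6).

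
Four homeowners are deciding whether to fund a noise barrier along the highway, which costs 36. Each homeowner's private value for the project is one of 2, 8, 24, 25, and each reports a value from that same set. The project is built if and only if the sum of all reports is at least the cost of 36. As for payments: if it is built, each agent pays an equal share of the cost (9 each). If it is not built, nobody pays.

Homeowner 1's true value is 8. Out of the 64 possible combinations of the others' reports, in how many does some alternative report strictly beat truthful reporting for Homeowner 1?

Others report (2, 2, 24): truth gives -1; report 2 gives 0 > -1. Violating.
Others report (2, 2, 25): truth gives -1; report 2 gives 0 > -1. Violating.
Others report (2, 24, 2): truth gives -1; report 2 gives 0 > -1. Violating.
Others report (2, 25, 2): truth gives -1; report 2 gives 0 > -1. Violating.
Others report (2, 2, 2): truth gives 0; no alternative beats it.
Others report (2, 2, 8): truth gives 0; no alternative beats it.
(Checking all 64 profiles: 6 have a profitable deviation, 58 do not.)

6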